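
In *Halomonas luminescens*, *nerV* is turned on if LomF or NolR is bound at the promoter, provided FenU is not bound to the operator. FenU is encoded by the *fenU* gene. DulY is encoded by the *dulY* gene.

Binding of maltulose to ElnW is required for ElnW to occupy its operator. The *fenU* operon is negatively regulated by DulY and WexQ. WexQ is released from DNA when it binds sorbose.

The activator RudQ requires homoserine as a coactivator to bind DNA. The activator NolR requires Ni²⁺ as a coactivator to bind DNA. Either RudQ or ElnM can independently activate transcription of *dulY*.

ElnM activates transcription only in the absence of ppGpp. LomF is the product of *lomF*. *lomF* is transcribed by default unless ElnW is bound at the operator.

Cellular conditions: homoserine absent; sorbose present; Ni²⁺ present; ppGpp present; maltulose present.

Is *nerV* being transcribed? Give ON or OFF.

Maltulose is present, so ElnW is active.
With repressor ElnW bound, *lomF* is not transcribed.
So LomF is not produced.
Homoserine is absent, so RudQ is inactive.
ppGpp is present, so ElnM is inactive.
No activator is available at the *dulY* promoter, so *dulY* is not transcribed.
So DulY is not produced.
Sorbose is present, so WexQ is inactive.
With no repressor bound, *fenU* is transcribed.
So FenU is produced and active.
Ni²⁺ is present, so NolR is active.
With repressor FenU bound, *nerV* is not transcribed.

OFF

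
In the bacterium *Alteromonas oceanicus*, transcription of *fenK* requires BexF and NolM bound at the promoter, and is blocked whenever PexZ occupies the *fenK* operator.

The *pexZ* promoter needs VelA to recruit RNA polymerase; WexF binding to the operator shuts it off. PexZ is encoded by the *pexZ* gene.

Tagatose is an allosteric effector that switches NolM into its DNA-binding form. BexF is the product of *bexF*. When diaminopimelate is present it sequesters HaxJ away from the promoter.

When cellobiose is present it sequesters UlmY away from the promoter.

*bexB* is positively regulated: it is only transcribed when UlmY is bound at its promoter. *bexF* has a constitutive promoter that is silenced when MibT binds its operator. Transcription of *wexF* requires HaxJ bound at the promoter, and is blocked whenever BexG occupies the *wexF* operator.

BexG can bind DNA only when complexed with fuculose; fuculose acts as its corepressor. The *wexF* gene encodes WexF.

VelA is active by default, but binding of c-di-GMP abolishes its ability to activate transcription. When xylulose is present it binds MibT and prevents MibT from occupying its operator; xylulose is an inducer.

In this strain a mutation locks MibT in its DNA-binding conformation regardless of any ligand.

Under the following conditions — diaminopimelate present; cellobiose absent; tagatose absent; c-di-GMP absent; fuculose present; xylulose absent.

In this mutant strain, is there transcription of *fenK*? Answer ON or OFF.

c-di-GMP is absent, so VelA is active.
Diaminopimelate is present, so HaxJ is inactive.
Fuculose is present, so BexG is active.
With repressor BexG bound, *wexF* is not transcribed.
So WexF is not produced.
No repressor is bound and VelA is active, so *pexZ* is transcribed.
So PexZ is produced and active.
MibT is constitutively active in this strain.
With repressor MibT bound, *bexF* is not transcribed.
So BexF is not produced.
Tagatose is absent, so NolM is inactive.
With repressor PexZ bound, *fenK* is not transcribed.

OFF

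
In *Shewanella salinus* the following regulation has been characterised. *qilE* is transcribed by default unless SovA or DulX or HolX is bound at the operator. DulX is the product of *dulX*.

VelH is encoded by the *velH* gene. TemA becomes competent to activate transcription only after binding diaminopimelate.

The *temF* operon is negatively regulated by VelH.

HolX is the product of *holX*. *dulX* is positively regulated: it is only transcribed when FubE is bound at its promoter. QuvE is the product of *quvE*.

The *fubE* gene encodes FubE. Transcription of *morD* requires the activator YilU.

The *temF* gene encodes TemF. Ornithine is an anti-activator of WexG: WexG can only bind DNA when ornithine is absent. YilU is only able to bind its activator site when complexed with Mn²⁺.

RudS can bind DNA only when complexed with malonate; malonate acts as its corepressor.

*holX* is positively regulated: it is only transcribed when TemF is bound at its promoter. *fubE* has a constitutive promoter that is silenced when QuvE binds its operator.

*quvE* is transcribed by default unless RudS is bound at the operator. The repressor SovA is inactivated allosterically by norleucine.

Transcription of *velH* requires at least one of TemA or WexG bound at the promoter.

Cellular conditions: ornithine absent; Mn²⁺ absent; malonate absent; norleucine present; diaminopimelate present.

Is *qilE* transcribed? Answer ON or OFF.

Norleucine is present, so SovA is inactive.
Malonate is absent, so RudS is inactive.
With no repressor bound, *quvE* is transcribed.
So QuvE is produced and active.
With repressor QuvE bound, *fubE* is not transcribed.
So FubE is not produced.
Required activator FubE is absent, so *dulX* is not transcribed.
So DulX is not produced.
Diaminopimelate is present, so TemA is active.
Ornithine is absent, so WexG is active.
Activator TemA is present, so *velH* is transcribed.
So VelH is produced and active.
With repressor VelH bound, *temF* is not transcribed.
So TemF is not produced.
Required activator TemF is absent, so *holX* is not transcribed.
So HolX is not produced.
With no repressor bound, *qilE* is transcribed.

ON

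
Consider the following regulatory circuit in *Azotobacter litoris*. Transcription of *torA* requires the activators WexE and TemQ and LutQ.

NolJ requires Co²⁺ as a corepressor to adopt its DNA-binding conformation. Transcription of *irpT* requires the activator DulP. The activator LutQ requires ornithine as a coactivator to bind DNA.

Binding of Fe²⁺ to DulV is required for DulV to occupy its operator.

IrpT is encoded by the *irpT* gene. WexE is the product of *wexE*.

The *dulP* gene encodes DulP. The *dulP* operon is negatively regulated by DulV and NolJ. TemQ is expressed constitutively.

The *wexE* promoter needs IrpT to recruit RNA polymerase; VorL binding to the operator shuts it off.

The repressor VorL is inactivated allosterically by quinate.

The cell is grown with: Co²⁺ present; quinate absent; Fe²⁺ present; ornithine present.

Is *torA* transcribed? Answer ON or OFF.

OFF

Fe²⁺ is present, so DulV is active.
Co²⁺ is present, so NolJ is active.
With repressor DulV bound, *dulP* is not transcribed.
So DulP is not produced.
Required activator DulP is absent, so *irpT* is not transcribed.
So IrpT is not produced.
Quinate is absent, so VorL is active.
With repressor VorL bound, *wexE* is not transcribed.
So WexE is not produced.
TemQ is produced constitutively and is active.
Ornithine is present, so LutQ is active.
Required activator WexE is absent, so *torA* is not transcribed.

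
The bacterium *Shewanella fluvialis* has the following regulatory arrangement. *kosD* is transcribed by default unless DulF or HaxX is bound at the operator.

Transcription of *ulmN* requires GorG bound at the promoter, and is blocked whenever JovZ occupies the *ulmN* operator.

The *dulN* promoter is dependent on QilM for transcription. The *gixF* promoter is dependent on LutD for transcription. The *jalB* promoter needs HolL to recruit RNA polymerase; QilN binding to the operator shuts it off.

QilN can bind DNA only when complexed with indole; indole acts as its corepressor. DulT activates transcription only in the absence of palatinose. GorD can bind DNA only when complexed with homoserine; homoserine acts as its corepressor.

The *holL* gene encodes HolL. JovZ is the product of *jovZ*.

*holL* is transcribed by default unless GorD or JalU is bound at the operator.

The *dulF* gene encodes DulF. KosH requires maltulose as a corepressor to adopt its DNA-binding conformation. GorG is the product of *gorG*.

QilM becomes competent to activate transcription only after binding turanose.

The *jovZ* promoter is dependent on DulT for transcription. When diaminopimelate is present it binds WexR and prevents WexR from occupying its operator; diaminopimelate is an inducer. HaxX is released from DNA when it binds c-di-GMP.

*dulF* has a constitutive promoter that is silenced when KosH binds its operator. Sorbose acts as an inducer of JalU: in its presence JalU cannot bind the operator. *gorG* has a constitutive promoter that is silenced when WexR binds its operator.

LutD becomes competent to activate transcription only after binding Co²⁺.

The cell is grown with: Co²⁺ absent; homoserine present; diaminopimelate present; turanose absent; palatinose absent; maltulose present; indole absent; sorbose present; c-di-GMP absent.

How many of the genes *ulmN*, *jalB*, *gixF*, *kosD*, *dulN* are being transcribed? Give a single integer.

0

Palatinose is absent, so DulT is active.
No repressor is bound and DulT is active, so *jovZ* is transcribed.
So JovZ is produced and active.
Diaminopimelate is present, so WexR is inactive.
With no repressor bound, *gorG* is transcribed.
So GorG is produced and active.
With repressor JovZ bound, *ulmN* is not transcribed.
→ *ulmN* is OFF.
Indole is absent, so QilN is inactive.
Homoserine is present, so GorD is active.
Sorbose is present, so JalU is inactive.
With repressor GorD bound, *holL* is not transcribed.
So HolL is not produced.
Required activator HolL is absent, so *jalB* is not transcribed.
→ *jalB* is OFF.
Co²⁺ is absent, so LutD is inactive.
Required activator LutD is absent, so *gixF* is not transcribed.
→ *gixF* is OFF.
Maltulose is present, so KosH is active.
With repressor KosH bound, *dulF* is not transcribed.
So DulF is not produced.
c-di-GMP is absent, so HaxX is active.
With repressor HaxX bound, *kosD* is not transcribed.
→ *kosD* is OFF.
Turanose is absent, so QilM is inactive.
Required activator QilM is absent, so *dulN* is not transcribed.
→ *dulN* is OFF.
0 of the 5 genes are transcribed.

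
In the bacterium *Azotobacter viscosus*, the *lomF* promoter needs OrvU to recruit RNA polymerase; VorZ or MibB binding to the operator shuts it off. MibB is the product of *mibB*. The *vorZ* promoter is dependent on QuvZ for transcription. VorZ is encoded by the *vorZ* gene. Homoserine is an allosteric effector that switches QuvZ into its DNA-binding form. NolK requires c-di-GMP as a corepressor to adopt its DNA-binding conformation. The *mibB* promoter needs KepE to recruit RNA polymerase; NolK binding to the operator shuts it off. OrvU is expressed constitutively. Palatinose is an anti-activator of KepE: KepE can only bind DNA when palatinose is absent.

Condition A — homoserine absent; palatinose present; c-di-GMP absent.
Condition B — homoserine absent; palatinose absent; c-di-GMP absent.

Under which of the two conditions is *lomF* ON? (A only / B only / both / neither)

Condition A:
OrvU is produced constitutively and is active.
Homoserine is absent, so QuvZ is inactive.
Required activator QuvZ is absent, so *vorZ* is not transcribed.
So VorZ is not produced.
Palatinose is present, so KepE is inactive.
c-di-GMP is absent, so NolK is inactive.
Required activator KepE is absent, so *mibB* is not transcribed.
So MibB is not produced.
No repressor is bound and OrvU is active, so *lomF* is transcribed.
→ *lomF* is ON in A.
Condition B:
OrvU is produced constitutively and is active.
Homoserine is absent, so QuvZ is inactive.
Required activator QuvZ is absent, so *vorZ* is not transcribed.
So VorZ is not produced.
Palatinose is absent, so KepE is active.
c-di-GMP is absent, so NolK is inactive.
No repressor is bound and KepE is active, so *mibB* is transcribed.
So MibB is produced and active.
With repressor MibB bound, *lomF* is not transcribed.
→ *lomF* is OFF in B.

A only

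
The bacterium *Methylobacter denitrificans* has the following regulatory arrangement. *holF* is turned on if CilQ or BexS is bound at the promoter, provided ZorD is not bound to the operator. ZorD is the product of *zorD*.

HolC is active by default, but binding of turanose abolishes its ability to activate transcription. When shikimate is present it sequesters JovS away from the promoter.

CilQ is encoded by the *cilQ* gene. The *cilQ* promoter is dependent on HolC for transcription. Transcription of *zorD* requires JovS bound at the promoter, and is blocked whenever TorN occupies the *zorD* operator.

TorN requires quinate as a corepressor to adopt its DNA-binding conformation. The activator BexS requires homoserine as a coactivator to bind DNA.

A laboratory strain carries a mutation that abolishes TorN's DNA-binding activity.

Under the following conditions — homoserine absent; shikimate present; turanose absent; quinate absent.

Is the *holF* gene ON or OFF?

Turanose is absent, so HolC is active.
No repressor is bound and HolC is active, so *cilQ* is transcribed.
So CilQ is produced and active.
Shikimate is present, so JovS is inactive.
TorN is non-functional in this strain, so it has no effect.
Required activator JovS is absent, so *zorD* is not transcribed.
So ZorD is not produced.
Homoserine is absent, so BexS is inactive.
Activator CilQ is present, so *holF* is transcribed.

ON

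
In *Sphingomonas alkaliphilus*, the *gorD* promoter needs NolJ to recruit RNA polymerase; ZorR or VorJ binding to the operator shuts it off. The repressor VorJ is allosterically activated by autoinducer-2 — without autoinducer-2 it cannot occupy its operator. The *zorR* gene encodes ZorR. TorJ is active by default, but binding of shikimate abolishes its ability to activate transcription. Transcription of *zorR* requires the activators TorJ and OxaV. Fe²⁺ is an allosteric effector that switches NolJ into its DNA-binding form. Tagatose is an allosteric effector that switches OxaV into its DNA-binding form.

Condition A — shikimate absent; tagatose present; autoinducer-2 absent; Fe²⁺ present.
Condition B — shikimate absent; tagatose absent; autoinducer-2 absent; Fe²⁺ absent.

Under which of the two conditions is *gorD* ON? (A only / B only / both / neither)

neither

Condition A:
Shikimate is absent, so TorJ is active.
Tagatose is present, so OxaV is active.
No repressor is bound and TorJ and OxaV are active, so *zorR* is transcribed.
So ZorR is produced and active.
Autoinducer-2 is absent, so VorJ is inactive.
Fe²⁺ is present, so NolJ is active.
With repressor ZorR bound, *gorD* is not transcribed.
→ *gorD* is OFF in A.
Condition B:
Shikimate is absent, so TorJ is active.
Tagatose is absent, so OxaV is inactive.
Required activator OxaV is absent, so *zorR* is not transcribed.
So ZorR is not produced.
Autoinducer-2 is absent, so VorJ is inactive.
Fe²⁺ is absent, so NolJ is inactive.
Required activator NolJ is absent, so *gorD* is not transcribed.
→ *gorD* is OFF in B.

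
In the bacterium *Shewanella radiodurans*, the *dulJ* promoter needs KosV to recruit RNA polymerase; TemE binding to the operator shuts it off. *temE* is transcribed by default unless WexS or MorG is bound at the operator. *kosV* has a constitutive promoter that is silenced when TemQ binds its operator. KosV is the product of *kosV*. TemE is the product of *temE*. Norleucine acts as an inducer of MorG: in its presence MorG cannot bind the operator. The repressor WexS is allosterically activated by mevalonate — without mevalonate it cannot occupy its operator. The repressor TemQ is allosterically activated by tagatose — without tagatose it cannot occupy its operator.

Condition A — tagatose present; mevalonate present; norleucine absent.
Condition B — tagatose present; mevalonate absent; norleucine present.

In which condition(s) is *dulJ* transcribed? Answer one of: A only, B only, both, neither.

neither

Condition A:
Tagatose is present, so TemQ is active.
With repressor TemQ bound, *kosV* is not transcribed.
So KosV is not produced.
Mevalonate is present, so WexS is active.
Norleucine is absent, so MorG is active.
With repressor WexS bound, *temE* is not transcribed.
So TemE is not produced.
Required activator KosV is absent, so *dulJ* is not transcribed.
→ *dulJ* is OFF in A.
Condition B:
Tagatose is present, so TemQ is active.
With repressor TemQ bound, *kosV* is not transcribed.
So KosV is not produced.
Mevalonate is absent, so WexS is inactive.
Norleucine is present, so MorG is inactive.
With no repressor bound, *temE* is transcribed.
So TemE is produced and active.
With repressor TemE bound, *dulJ* is not transcribed.
→ *dulJ* is OFF in B.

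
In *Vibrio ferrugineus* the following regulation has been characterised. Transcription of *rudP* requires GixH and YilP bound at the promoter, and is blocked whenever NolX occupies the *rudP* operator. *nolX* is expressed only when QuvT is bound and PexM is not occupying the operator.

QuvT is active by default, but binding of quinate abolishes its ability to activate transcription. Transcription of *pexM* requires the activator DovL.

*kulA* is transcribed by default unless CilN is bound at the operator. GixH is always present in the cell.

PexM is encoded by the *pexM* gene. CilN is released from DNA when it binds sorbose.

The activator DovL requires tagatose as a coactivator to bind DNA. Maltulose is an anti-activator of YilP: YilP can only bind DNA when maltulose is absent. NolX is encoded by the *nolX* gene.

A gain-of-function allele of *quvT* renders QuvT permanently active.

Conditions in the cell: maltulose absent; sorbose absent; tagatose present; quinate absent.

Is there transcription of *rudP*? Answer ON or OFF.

ON

GixH is produced constitutively and is active.
Tagatose is present, so DovL is active.
No repressor is bound and DovL is active, so *pexM* is transcribed.
So PexM is produced and active.
QuvT is constitutively active in this strain.
With repressor PexM bound, *nolX* is not transcribed.
So NolX is not produced.
Maltulose is absent, so YilP is active.
No repressor is bound and GixH and YilP are active, so *rudP* is transcribed.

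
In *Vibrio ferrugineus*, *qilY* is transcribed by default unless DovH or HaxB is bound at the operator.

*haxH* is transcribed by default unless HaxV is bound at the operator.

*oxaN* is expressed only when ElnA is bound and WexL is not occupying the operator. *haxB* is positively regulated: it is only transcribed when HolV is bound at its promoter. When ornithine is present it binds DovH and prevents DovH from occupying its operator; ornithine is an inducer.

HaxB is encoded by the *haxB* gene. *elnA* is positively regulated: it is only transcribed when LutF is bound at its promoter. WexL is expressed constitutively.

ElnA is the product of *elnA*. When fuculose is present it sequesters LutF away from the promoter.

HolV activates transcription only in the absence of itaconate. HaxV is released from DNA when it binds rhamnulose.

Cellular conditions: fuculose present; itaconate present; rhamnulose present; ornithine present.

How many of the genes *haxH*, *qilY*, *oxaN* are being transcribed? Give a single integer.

Rhamnulose is present, so HaxV is inactive.
With no repressor bound, *haxH* is transcribed.
→ *haxH* is ON.
Ornithine is present, so DovH is inactive.
Itaconate is present, so HolV is inactive.
Required activator HolV is absent, so *haxB* is not transcribed.
So HaxB is not produced.
With no repressor bound, *qilY* is transcribed.
→ *qilY* is ON.
Fuculose is present, so LutF is inactive.
Required activator LutF is absent, so *elnA* is not transcribed.
So ElnA is not produced.
WexL is produced constitutively and is active.
With repressor WexL bound, *oxaN* is not transcribed.
→ *oxaN* is OFF.
2 of the 3 genes are transcribed.

2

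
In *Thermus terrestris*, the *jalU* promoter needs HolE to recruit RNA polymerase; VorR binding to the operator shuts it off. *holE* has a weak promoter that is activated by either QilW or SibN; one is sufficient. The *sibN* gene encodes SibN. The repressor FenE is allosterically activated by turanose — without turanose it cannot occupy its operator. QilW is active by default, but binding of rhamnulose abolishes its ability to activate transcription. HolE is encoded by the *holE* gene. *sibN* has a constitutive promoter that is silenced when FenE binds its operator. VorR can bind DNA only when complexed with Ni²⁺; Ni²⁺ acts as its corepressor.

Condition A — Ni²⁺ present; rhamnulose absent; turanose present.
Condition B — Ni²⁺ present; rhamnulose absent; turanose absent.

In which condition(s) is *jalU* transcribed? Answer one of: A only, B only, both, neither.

neither

Condition A:
Ni²⁺ is present, so VorR is active.
Rhamnulose is absent, so QilW is active.
Turanose is present, so FenE is active.
With repressor FenE bound, *sibN* is not transcribed.
So SibN is not produced.
Activator QilW is present, so *holE* is transcribed.
So HolE is produced and active.
With repressor VorR bound, *jalU* is not transcribed.
→ *jalU* is OFF in A.
Condition B:
Ni²⁺ is present, so VorR is active.
Rhamnulose is absent, so QilW is active.
Turanose is absent, so FenE is inactive.
With no repressor bound, *sibN* is transcribed.
So SibN is produced and active.
Activator QilW is present, so *holE* is transcribed.
So HolE is produced and active.
With repressor VorR bound, *jalU* is not transcribed.
→ *jalU* is OFF in B.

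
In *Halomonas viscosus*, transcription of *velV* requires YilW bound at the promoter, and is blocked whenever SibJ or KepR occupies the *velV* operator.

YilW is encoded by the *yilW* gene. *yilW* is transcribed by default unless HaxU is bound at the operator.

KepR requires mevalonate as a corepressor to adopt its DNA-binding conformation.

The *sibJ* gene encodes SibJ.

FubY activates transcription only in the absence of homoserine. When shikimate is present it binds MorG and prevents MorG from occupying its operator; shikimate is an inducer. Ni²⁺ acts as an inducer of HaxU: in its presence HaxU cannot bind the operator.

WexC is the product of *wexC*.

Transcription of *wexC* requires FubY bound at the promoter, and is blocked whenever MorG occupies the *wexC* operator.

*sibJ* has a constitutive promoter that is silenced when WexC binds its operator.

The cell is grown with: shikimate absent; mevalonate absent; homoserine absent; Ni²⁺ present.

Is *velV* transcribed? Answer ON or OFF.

Ni²⁺ is present, so HaxU is inactive.
With no repressor bound, *yilW* is transcribed.
So YilW is produced and active.
Homoserine is absent, so FubY is active.
Shikimate is absent, so MorG is active.
With repressor MorG bound, *wexC* is not transcribed.
So WexC is not produced.
With no repressor bound, *sibJ* is transcribed.
So SibJ is produced and active.
Mevalonate is absent, so KepR is inactive.
With repressor SibJ bound, *velV* is not transcribed.

OFF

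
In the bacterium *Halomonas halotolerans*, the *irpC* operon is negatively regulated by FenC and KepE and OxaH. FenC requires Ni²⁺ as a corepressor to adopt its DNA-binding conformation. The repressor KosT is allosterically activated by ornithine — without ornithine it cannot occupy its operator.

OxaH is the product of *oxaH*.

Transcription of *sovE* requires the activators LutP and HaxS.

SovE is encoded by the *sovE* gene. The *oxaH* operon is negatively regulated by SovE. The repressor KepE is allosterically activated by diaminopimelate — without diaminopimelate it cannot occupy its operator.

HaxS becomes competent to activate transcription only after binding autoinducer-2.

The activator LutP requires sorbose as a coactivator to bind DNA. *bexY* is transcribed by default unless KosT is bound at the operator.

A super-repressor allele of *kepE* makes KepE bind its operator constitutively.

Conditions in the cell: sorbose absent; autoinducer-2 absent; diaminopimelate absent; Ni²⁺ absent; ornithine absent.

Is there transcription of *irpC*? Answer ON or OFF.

Ni²⁺ is absent, so FenC is inactive.
KepE is constitutively active in this strain.
Sorbose is absent, so LutP is inactive.
Autoinducer-2 is absent, so HaxS is inactive.
Required activator LutP is absent, so *sovE* is not transcribed.
So SovE is not produced.
With no repressor bound, *oxaH* is transcribed.
So OxaH is produced and active.
With repressor KepE bound, *irpC* is not transcribed.

OFF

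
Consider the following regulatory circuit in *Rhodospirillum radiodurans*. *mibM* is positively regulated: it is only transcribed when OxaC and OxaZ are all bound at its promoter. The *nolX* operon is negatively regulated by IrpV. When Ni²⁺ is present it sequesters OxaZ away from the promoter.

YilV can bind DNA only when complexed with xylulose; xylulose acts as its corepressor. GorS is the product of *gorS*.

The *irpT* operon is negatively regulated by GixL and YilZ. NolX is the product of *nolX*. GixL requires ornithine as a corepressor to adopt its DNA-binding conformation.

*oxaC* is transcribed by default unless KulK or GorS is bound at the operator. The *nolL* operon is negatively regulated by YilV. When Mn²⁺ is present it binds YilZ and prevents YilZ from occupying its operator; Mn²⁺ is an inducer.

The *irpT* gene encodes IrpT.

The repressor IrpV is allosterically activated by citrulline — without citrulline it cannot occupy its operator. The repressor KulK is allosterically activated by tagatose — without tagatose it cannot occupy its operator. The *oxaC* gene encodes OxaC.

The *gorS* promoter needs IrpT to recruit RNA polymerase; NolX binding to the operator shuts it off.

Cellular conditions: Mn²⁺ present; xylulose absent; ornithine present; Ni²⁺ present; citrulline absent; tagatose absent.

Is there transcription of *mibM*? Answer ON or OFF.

OFF

Tagatose is absent, so KulK is inactive.
Ornithine is present, so GixL is active.
Mn²⁺ is present, so YilZ is inactive.
With repressor GixL bound, *irpT* is not transcribed.
So IrpT is not produced.
Citrulline is absent, so IrpV is inactive.
With no repressor bound, *nolX* is transcribed.
So NolX is produced and active.
With repressor NolX bound, *gorS* is not transcribed.
So GorS is not produced.
With no repressor bound, *oxaC* is transcribed.
So OxaC is produced and active.
Ni²⁺ is present, so OxaZ is inactive.
Required activator OxaZ is absent, so *mibM* is not transcribed.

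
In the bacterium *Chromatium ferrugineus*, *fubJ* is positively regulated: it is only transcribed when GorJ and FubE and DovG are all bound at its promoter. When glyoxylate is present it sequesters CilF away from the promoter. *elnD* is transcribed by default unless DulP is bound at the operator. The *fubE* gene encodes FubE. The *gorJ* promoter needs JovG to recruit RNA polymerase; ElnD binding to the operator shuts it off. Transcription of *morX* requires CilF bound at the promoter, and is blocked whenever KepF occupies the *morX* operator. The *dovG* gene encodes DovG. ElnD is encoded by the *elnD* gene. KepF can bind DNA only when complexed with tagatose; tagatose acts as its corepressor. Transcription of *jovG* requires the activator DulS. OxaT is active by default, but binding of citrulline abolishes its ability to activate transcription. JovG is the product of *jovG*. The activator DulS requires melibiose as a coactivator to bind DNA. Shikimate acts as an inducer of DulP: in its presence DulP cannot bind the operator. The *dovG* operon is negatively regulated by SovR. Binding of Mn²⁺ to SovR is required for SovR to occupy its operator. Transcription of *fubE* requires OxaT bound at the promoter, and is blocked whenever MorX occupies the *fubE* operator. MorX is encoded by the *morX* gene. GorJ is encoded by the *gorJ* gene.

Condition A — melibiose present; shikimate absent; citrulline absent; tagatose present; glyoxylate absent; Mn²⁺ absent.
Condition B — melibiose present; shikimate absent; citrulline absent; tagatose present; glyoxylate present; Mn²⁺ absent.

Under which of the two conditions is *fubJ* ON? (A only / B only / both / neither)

Condition A:
Melibiose is present, so DulS is active.
No repressor is bound and DulS is active, so *jovG* is transcribed.
So JovG is produced and active.
Shikimate is absent, so DulP is active.
With repressor DulP bound, *elnD* is not transcribed.
So ElnD is not produced.
No repressor is bound and JovG is active, so *gorJ* is transcribed.
So GorJ is produced and active.
Citrulline is absent, so OxaT is active.
Tagatose is present, so KepF is active.
Glyoxylate is absent, so CilF is active.
With repressor KepF bound, *morX* is not transcribed.
So MorX is not produced.
No repressor is bound and OxaT is active, so *fubE* is transcribed.
So FubE is produced and active.
Mn²⁺ is absent, so SovR is inactive.
With no repressor bound, *dovG* is transcribed.
So DovG is produced and active.
No repressor is bound and GorJ and FubE and DovG are active, so *fubJ* is transcribed.
→ *fubJ* is ON in A.
Condition B:
Melibiose is present, so DulS is active.
No repressor is bound and DulS is active, so *jovG* is transcribed.
So JovG is produced and active.
Shikimate is absent, so DulP is active.
With repressor DulP bound, *elnD* is not transcribed.
So ElnD is not produced.
No repressor is bound and JovG is active, so *gorJ* is transcribed.
So GorJ is produced and active.
Citrulline is absent, so OxaT is active.
Tagatose is present, so KepF is active.
Glyoxylate is present, so CilF is inactive.
With repressor KepF bound, *morX* is not transcribed.
So MorX is not produced.
No repressor is bound and OxaT is active, so *fubE* is transcribed.
So FubE is produced and active.
Mn²⁺ is absent, so SovR is inactive.
With no repressor bound, *dovG* is transcribed.
So DovG is produced and active.
No repressor is bound and GorJ and FubE and DovG are active, so *fubJ* is transcribed.
→ *fubJ* is ON in B.

both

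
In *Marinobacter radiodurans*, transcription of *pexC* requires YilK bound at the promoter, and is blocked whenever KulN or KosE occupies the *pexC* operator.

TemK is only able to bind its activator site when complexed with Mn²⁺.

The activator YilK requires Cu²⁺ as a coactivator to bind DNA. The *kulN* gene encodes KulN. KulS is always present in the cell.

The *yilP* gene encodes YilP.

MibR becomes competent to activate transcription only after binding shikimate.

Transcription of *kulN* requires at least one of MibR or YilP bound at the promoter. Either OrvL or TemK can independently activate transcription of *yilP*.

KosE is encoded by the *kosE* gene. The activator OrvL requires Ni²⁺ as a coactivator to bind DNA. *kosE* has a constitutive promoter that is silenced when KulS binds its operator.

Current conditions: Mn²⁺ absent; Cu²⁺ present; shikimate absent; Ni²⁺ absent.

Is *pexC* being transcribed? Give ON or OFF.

Cu²⁺ is present, so YilK is active.
Shikimate is absent, so MibR is inactive.
Ni²⁺ is absent, so OrvL is inactive.
Mn²⁺ is absent, so TemK is inactive.
No activator is available at the *yilP* promoter, so *yilP* is not transcribed.
So YilP is not produced.
No activator is available at the *kulN* promoter, so *kulN* is not transcribed.
So KulN is not produced.
KulS is produced constitutively and is active.
With repressor KulS bound, *kosE* is not transcribed.
So KosE is not produced.
No repressor is bound and YilK is active, so *pexC* is transcribed.

ON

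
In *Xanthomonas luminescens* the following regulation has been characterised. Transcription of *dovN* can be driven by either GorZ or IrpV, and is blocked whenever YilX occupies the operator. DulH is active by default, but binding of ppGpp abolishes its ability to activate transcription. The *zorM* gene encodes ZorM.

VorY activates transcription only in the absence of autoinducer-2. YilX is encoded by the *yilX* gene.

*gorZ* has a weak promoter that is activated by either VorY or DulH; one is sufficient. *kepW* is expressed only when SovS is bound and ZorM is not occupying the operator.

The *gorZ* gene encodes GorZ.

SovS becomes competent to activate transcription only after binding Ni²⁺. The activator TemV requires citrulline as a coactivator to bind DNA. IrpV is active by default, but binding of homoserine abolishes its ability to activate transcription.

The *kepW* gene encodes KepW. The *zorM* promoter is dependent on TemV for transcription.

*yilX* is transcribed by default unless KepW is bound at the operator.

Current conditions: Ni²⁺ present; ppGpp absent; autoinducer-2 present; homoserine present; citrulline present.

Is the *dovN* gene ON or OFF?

OFF

Autoinducer-2 is present, so VorY is inactive.
ppGpp is absent, so DulH is active.
Activator DulH is present, so *gorZ* is transcribed.
So GorZ is produced and active.
Citrulline is present, so TemV is active.
No repressor is bound and TemV is active, so *zorM* is transcribed.
So ZorM is produced and active.
Ni²⁺ is present, so SovS is active.
With repressor ZorM bound, *kepW* is not transcribed.
So KepW is not produced.
With no repressor bound, *yilX* is transcribed.
So YilX is produced and active.
Homoserine is present, so IrpV is inactive.
With repressor YilX bound, *dovN* is not transcribed.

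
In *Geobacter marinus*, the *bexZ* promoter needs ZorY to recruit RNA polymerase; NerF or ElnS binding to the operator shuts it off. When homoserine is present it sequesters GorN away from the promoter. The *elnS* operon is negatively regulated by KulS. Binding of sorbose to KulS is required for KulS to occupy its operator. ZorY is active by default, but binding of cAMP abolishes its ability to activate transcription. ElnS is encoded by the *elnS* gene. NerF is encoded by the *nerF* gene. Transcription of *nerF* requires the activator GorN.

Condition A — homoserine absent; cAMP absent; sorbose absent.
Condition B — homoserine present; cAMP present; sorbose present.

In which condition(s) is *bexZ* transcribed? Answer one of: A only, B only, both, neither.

neither

Condition A:
Homoserine is absent, so GorN is active.
No repressor is bound and GorN is active, so *nerF* is transcribed.
So NerF is produced and active.
cAMP is absent, so ZorY is active.
Sorbose is absent, so KulS is inactive.
With no repressor bound, *elnS* is transcribed.
So ElnS is produced and active.
With repressor NerF bound, *bexZ* is not transcribed.
→ *bexZ* is OFF in A.
Condition B:
Homoserine is present, so GorN is inactive.
Required activator GorN is absent, so *nerF* is not transcribed.
So NerF is not produced.
cAMP is present, so ZorY is inactive.
Sorbose is present, so KulS is active.
With repressor KulS bound, *elnS* is not transcribed.
So ElnS is not produced.
Required activator ZorY is absent, so *bexZ* is not transcribed.
→ *bexZ* is OFF in B.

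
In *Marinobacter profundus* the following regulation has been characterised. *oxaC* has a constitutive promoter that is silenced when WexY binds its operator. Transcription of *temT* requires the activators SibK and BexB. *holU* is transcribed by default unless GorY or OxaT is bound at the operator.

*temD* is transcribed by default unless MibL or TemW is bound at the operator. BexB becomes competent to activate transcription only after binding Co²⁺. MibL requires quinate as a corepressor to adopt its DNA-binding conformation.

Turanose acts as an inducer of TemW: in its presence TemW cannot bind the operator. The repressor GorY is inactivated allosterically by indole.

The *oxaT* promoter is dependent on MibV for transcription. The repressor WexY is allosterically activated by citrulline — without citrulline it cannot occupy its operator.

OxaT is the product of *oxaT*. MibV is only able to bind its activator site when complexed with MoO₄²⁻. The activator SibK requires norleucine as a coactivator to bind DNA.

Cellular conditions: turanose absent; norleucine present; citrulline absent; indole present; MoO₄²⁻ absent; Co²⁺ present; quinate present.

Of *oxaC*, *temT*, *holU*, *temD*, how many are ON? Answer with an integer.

3

Citrulline is absent, so WexY is inactive.
With no repressor bound, *oxaC* is transcribed.
→ *oxaC* is ON.
Norleucine is present, so SibK is active.
Co²⁺ is present, so BexB is active.
No repressor is bound and SibK and BexB are active, so *temT* is transcribed.
→ *temT* is ON.
Indole is present, so GorY is inactive.
MoO₄²⁻ is absent, so MibV is inactive.
Required activator MibV is absent, so *oxaT* is not transcribed.
So OxaT is not produced.
With no repressor bound, *holU* is transcribed.
→ *holU* is ON.
Quinate is present, so MibL is active.
Turanose is absent, so TemW is active.
With repressor MibL bound, *temD* is not transcribed.
→ *temD* is OFF.
3 of the 4 genes are transcribed.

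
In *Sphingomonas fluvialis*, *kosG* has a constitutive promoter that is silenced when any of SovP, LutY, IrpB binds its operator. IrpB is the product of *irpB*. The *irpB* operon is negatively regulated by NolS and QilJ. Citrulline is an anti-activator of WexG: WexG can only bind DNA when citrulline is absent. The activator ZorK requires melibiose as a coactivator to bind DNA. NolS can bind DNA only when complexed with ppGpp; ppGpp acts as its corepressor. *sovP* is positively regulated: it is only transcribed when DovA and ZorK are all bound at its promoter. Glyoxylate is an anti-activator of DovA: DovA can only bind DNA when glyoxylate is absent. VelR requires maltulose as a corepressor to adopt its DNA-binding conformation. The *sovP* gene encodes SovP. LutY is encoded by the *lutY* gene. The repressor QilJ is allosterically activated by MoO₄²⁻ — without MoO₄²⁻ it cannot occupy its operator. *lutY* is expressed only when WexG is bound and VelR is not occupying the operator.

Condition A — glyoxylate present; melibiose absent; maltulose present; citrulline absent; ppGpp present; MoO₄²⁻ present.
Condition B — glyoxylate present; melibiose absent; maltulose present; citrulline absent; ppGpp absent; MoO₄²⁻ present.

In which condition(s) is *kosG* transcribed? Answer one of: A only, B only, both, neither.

both

Condition A:
Glyoxylate is present, so DovA is inactive.
Melibiose is absent, so ZorK is inactive.
Required activator DovA is absent, so *sovP* is not transcribed.
So SovP is not produced.
Maltulose is present, so VelR is active.
Citrulline is absent, so WexG is active.
With repressor VelR bound, *lutY* is not transcribed.
So LutY is not produced.
ppGpp is present, so NolS is active.
MoO₄²⁻ is present, so QilJ is active.
With repressor NolS bound, *irpB* is not transcribed.
So IrpB is not produced.
With no repressor bound, *kosG* is transcribed.
→ *kosG* is ON in A.
Condition B:
Glyoxylate is present, so DovA is inactive.
Melibiose is absent, so ZorK is inactive.
Required activator DovA is absent, so *sovP* is not transcribed.
So SovP is not produced.
Maltulose is present, so VelR is active.
Citrulline is absent, so WexG is active.
With repressor VelR bound, *lutY* is not transcribed.
So LutY is not produced.
ppGpp is absent, so NolS is inactive.
MoO₄²⁻ is present, so QilJ is active.
With repressor QilJ bound, *irpB* is not transcribed.
So IrpB is not produced.
With no repressor bound, *kosG* is transcribed.
→ *kosG* is ON in B.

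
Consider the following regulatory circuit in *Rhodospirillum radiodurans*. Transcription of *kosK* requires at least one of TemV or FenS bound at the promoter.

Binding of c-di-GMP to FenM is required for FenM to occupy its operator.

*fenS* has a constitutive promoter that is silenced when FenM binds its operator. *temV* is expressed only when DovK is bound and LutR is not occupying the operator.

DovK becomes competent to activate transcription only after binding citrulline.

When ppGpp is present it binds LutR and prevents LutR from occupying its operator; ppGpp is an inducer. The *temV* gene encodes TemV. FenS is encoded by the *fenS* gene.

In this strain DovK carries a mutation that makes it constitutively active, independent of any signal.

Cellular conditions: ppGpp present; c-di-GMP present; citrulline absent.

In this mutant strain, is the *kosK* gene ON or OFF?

ON

ppGpp is present, so LutR is inactive.
DovK is constitutively active in this strain.
No repressor is bound and DovK is active, so *temV* is transcribed.
So TemV is produced and active.
c-di-GMP is present, so FenM is active.
With repressor FenM bound, *fenS* is not transcribed.
So FenS is not produced.
Activator TemV is present, so *kosK* is transcribed.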